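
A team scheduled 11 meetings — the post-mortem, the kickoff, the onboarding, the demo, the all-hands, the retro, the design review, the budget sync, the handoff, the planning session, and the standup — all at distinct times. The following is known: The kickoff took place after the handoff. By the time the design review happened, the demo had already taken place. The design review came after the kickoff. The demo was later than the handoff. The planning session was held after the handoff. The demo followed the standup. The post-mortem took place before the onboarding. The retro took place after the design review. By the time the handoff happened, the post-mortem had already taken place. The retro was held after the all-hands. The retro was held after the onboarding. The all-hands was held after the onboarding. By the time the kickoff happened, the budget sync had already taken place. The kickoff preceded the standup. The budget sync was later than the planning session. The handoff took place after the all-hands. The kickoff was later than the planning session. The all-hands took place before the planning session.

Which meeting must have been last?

the retro

Every other meeting has a chain of constraints placing it before the retro, so the retro is last.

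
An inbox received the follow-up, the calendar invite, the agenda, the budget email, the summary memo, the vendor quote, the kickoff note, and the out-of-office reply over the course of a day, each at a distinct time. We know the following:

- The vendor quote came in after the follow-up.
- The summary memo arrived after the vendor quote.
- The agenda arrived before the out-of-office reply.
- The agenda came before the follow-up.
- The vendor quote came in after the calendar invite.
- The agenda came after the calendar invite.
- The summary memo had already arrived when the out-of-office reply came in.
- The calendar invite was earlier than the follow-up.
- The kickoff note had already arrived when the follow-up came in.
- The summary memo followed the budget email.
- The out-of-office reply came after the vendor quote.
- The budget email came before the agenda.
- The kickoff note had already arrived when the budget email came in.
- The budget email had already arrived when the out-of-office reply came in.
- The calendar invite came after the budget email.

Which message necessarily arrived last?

Every other message has a chain of constraints placing it before the out-of-office reply, so the out-of-office reply is last.

the out-of-office reply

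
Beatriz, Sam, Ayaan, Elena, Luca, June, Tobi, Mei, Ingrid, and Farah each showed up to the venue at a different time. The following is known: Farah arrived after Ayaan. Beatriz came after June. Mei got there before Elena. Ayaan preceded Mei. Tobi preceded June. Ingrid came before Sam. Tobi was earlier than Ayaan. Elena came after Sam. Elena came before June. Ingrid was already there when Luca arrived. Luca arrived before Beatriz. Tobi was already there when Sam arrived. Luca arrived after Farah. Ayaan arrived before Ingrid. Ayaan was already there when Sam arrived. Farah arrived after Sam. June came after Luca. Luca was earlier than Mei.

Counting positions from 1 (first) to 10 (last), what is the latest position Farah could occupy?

Farah must come before Beatriz, Elena, June, Luca, and Mei — 5 guests forced after them.
Everything else can be placed before Farah in some valid order, so Farah can sit as late as position 10 − 5 = 5.

5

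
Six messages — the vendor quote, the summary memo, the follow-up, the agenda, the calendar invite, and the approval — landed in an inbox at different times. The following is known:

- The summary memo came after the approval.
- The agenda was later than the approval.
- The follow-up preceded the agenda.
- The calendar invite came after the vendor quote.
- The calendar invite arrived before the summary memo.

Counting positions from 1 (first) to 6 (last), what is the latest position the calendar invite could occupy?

5

The calendar invite must come before the summary memo — 1 message forced after it.
Everything else can be placed before the calendar invite in some valid order, so the calendar invite can sit as late as position 6 − 1 = 5.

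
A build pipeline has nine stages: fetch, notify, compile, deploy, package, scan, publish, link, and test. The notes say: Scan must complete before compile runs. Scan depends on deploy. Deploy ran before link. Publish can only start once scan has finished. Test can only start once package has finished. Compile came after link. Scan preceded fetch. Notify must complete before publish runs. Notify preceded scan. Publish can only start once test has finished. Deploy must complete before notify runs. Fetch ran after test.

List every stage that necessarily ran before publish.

deploy, notify, package, scan, test

Directly stated before publish: notify, scan, and test.
Deploy reaches publish via deploy → notify → publish.
Package reaches publish via package → test → publish.
No chain forces fetch (or any of the others) ahead of publish.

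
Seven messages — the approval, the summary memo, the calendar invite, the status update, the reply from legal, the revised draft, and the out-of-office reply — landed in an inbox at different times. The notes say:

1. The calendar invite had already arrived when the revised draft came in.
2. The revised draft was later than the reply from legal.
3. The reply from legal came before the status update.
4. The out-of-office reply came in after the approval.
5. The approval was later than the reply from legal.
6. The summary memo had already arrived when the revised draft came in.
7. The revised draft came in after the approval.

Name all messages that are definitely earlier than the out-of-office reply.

Directly stated before the out-of-office reply: the approval.
The reply from legal reaches the out-of-office reply via the reply from legal → the approval → the out-of-office reply.
No chain forces the summary memo (or any of the others) ahead of the out-of-office reply.

the approval, the reply from legal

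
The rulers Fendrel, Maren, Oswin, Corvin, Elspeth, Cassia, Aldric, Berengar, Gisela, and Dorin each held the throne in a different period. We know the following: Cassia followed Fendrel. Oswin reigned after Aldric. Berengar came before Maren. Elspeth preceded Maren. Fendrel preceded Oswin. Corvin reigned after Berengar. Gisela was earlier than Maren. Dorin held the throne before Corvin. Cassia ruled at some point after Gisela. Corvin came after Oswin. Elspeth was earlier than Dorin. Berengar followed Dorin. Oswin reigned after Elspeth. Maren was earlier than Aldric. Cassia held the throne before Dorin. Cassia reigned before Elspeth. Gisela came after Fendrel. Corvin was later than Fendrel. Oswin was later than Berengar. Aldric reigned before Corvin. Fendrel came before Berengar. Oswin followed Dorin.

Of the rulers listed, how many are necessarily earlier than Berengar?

5

Directly stated before Berengar: Dorin and Fendrel.
Cassia reaches Berengar via Cassia → Dorin → Berengar.
Elspeth reaches Berengar via Elspeth → Dorin → Berengar.
Gisela reaches Berengar via Gisela → Cassia → Dorin → Berengar.
No chain forces Corvin (or any of the others) ahead of Berengar.
That's Cassia, Dorin, Elspeth, Fendrel, and Gisela — 5 in all.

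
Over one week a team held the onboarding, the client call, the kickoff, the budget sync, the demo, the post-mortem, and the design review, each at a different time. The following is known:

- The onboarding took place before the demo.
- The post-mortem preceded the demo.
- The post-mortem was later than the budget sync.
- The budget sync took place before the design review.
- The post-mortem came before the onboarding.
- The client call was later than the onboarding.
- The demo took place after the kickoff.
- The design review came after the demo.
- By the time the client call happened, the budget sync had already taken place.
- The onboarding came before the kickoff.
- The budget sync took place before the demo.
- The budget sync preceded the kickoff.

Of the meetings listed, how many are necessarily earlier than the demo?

Directly stated before the demo: the budget sync, the kickoff, the onboarding, and the post-mortem.
That's the budget sync, the kickoff, the onboarding, and the post-mortem — 4 in all.

4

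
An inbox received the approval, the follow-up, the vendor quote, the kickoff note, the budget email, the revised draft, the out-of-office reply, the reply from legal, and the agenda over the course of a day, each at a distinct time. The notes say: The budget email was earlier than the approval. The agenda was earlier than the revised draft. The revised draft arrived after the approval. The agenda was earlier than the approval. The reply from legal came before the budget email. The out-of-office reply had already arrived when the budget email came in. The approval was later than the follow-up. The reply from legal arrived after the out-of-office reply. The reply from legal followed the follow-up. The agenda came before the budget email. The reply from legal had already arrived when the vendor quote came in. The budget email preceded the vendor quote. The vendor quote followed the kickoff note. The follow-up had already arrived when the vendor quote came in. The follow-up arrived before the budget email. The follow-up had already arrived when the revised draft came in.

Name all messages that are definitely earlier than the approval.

the agenda, the budget email, the follow-up, the out-of-office reply, the reply from legal

Directly stated before the approval: the agenda, the budget email, and the follow-up.
The out-of-office reply reaches the approval via the out-of-office reply → the budget email → the approval.
The reply from legal reaches the approval via the reply from legal → the budget email → the approval.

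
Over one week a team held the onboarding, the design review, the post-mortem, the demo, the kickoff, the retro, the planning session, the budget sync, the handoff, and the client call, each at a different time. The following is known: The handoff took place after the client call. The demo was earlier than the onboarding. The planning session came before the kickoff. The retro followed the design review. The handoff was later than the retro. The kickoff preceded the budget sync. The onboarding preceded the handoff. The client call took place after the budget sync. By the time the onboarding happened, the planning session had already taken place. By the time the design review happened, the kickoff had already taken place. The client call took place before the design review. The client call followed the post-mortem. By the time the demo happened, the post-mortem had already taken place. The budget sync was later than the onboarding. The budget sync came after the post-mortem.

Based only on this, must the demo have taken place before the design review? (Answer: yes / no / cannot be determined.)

yes

Chain the constraints: the demo → the onboarding → the budget sync → the client call → the design review. Each link is directly stated, so the demo comes before the design review.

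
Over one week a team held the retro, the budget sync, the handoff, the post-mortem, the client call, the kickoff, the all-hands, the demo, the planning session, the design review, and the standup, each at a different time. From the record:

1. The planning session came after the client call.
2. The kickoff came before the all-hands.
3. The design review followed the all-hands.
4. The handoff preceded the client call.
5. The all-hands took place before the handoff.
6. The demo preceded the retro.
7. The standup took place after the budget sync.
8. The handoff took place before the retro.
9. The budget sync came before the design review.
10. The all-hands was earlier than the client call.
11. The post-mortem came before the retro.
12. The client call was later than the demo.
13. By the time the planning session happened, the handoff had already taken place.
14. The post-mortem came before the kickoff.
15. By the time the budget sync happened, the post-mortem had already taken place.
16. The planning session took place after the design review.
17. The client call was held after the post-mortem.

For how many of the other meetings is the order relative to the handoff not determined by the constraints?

4

Forced before the handoff: the all-hands, the kickoff, and the post-mortem; forced after the handoff: the client call, the planning session, and the retro.
That leaves the budget sync, the demo, the design review, and the standup with no forced order relative to the handoff — 4.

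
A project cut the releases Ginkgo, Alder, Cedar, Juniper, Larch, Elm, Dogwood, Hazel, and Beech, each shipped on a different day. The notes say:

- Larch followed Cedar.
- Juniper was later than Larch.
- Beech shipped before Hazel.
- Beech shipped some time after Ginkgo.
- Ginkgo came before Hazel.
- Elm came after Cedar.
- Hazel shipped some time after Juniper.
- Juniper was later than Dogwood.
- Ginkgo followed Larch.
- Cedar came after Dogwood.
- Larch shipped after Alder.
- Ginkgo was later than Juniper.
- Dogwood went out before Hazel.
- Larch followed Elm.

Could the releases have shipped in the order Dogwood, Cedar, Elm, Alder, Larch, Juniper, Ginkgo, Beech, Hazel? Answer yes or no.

Check each stated constraint against the proposed order — e.g. Dogwood is ahead of Juniper; Dogwood is ahead of Hazel. Every pair is in the required order; nothing is violated.

yes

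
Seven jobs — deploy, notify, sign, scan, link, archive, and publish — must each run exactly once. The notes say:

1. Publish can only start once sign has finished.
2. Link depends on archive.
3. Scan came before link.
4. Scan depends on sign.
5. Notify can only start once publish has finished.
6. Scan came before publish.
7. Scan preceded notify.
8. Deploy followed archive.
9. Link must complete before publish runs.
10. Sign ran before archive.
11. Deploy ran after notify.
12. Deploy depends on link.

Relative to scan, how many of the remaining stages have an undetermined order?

1

Forced before scan: sign; forced after scan: deploy, link, notify, and publish.
That leaves archive with no forced order relative to scan — 1.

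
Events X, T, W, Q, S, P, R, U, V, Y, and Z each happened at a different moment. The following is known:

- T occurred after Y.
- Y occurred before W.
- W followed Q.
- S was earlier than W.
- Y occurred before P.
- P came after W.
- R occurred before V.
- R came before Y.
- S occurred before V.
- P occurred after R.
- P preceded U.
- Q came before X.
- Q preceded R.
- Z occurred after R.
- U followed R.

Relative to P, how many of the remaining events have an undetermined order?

Forced before P: Q, R, S, W, and Y; forced after P: U.
That leaves T, V, X, and Z with no forced order relative to P — 4.

4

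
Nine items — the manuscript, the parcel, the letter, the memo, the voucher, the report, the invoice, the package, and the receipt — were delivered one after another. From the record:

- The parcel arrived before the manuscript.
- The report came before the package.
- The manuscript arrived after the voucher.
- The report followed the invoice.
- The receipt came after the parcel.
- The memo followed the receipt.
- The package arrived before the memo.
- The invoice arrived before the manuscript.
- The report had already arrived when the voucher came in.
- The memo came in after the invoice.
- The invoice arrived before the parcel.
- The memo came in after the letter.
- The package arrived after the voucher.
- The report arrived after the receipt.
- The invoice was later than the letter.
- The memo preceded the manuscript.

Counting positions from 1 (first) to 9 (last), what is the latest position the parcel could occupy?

The parcel must come before the manuscript, the memo, the package, the receipt, the report, and the voucher — 6 items forced after it.
Everything else can be placed before the parcel in some valid order, so the parcel can sit as late as position 9 − 6 = 3.

3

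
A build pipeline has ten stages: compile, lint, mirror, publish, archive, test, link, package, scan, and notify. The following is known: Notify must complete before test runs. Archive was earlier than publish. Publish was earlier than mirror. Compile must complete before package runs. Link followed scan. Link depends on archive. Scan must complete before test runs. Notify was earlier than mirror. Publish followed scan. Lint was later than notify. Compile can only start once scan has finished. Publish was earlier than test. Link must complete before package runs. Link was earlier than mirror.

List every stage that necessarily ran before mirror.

archive, link, notify, publish, scan

Directly stated before mirror: link, notify, and publish.
Archive reaches mirror via archive → publish → mirror.
Scan reaches mirror via scan → publish → mirror.
No chain forces lint (or any of the others) ahead of mirror.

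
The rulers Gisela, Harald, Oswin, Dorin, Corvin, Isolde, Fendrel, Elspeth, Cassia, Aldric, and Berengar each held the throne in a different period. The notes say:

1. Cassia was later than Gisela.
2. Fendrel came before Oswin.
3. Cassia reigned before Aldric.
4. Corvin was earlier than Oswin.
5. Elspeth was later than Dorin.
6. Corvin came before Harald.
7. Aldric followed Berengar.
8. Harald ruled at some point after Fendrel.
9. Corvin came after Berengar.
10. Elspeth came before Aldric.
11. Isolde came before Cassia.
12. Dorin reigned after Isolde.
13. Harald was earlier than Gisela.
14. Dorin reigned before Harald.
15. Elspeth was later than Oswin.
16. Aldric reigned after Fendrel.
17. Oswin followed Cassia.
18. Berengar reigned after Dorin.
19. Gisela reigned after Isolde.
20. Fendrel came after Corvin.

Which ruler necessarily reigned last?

Every other ruler has a chain of constraints placing them before Aldric, so Aldric is last.

Aldric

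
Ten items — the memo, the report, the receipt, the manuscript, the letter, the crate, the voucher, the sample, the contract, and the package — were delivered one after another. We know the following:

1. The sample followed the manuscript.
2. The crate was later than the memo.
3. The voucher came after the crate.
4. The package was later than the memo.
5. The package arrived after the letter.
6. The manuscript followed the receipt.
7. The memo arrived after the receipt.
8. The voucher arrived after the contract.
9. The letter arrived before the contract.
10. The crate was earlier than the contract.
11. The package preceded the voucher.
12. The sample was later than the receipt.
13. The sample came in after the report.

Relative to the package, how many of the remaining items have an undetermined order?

Forced before the package: the letter, the memo, and the receipt; forced after the package: the voucher.
That leaves the contract, the crate, the manuscript, the report, and the sample with no forced order relative to the package — 5.

5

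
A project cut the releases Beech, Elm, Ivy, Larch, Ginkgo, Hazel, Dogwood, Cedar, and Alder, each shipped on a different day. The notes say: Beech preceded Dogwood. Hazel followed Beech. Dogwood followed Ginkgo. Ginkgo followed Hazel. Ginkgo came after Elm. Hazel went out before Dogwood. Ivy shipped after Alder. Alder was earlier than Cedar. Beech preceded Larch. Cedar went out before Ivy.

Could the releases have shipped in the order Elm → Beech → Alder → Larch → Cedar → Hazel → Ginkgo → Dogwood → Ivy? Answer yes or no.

Check each stated constraint against the proposed order — e.g. Alder is ahead of Ivy; Elm is ahead of Ginkgo. Every pair is in the required order; nothing is violated.

yes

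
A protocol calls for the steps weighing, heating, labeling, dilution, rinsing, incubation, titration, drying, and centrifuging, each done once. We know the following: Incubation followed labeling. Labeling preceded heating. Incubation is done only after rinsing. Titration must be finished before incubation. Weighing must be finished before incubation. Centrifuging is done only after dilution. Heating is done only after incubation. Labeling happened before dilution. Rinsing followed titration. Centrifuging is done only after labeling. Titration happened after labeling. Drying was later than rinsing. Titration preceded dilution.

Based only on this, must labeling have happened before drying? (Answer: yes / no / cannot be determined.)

Chain the constraints: labeling → titration → rinsing → drying. Each link is directly stated, so labeling comes before drying.

yes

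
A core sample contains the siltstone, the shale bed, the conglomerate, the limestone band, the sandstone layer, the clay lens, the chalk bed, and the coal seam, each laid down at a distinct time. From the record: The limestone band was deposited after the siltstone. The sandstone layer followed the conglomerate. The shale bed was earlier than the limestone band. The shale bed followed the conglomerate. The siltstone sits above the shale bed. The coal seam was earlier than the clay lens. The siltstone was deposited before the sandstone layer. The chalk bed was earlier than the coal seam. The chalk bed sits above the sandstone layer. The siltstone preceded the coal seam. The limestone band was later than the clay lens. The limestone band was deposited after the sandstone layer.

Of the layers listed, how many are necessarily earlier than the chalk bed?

4

Directly stated before the chalk bed: the sandstone layer.
The conglomerate reaches the chalk bed via the conglomerate → the sandstone layer → the chalk bed.
The shale bed reaches the chalk bed via the shale bed → the siltstone → the sandstone layer → the chalk bed.
The siltstone reaches the chalk bed via the siltstone → the sandstone layer → the chalk bed.
No chain forces the coal seam (or any of the others) ahead of the chalk bed.
That's the conglomerate, the sandstone layer, the shale bed, and the siltstone — 4 in all.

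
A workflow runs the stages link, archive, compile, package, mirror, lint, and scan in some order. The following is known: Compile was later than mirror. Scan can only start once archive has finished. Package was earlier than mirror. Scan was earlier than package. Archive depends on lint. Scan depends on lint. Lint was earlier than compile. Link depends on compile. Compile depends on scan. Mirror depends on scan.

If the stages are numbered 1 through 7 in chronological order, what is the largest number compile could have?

6

Compile must come before link — 1 stage forced after it.
Everything else can be placed before compile in some valid order, so compile can sit as late as position 7 − 1 = 6.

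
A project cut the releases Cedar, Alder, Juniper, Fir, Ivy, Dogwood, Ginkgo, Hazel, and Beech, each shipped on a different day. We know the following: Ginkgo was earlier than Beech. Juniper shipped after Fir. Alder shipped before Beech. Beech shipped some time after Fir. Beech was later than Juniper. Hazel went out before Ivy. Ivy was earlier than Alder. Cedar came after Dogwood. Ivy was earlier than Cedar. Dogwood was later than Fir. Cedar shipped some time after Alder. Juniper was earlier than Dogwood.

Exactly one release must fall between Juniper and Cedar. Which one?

Dogwood

Tracing the constraints gives Juniper → Dogwood → Cedar, so Dogwood sits after Juniper and before Cedar.
No other release is forced both after Juniper and before Cedar.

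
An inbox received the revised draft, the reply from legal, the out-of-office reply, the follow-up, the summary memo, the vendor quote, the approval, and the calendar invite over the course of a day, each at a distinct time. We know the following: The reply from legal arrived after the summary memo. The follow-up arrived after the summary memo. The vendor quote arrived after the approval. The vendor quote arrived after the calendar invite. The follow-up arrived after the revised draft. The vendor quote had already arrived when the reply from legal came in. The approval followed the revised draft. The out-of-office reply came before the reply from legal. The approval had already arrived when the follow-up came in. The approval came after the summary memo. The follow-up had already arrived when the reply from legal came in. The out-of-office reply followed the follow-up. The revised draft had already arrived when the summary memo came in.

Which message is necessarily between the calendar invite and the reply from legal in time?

Tracing the constraints gives the calendar invite → the vendor quote → the reply from legal, so the vendor quote sits after the calendar invite and before the reply from legal.
No other message is forced both after the calendar invite and before the reply from legal.

the vendor quote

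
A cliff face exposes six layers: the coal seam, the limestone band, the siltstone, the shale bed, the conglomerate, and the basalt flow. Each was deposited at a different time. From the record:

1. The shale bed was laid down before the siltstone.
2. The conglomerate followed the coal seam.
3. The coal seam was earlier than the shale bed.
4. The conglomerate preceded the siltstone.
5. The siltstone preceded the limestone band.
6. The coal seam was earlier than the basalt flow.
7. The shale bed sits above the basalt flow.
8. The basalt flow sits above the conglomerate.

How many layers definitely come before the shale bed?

Directly stated before the shale bed: the basalt flow and the coal seam.
The conglomerate reaches the shale bed via the conglomerate → the basalt flow → the shale bed.
No chain forces the siltstone (or any of the others) ahead of the shale bed.
That's the basalt flow, the coal seam, and the conglomerate — 3 in all.

3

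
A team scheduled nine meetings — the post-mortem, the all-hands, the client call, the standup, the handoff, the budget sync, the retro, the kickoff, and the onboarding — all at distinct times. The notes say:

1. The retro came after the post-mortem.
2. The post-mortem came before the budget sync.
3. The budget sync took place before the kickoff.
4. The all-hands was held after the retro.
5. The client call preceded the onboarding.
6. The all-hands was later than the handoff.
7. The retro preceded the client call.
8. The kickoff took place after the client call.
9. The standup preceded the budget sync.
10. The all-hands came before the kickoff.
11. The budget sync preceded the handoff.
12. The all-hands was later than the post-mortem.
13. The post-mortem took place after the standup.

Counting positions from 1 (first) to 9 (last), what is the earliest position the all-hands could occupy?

6

The budget sync, the handoff, the post-mortem, the retro, and the standup must all come before the all-hands — 5 forced predecessors.
Nothing else is forced ahead of the all-hands, so its earliest slot is position 5 + 1 = 6.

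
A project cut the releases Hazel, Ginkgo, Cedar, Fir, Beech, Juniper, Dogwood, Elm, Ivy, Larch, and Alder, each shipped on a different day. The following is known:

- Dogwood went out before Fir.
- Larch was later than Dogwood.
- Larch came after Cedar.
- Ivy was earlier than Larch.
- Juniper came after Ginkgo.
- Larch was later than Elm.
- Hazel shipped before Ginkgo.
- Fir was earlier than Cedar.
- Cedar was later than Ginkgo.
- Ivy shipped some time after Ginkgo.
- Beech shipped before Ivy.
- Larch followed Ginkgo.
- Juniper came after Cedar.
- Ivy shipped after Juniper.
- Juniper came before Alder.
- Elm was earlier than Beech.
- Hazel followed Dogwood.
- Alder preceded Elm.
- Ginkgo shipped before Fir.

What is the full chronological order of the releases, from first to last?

The constraints fix every adjacent pair, so only one ordering works:
Dogwood → Hazel → Ginkgo → Fir → Cedar → Juniper → Alder → Elm → Beech → Ivy → Larch.

Dogwood, Hazel, Ginkgo, Fir, Cedar, Juniper, Alder, Elm, Beech, Ivy, Larch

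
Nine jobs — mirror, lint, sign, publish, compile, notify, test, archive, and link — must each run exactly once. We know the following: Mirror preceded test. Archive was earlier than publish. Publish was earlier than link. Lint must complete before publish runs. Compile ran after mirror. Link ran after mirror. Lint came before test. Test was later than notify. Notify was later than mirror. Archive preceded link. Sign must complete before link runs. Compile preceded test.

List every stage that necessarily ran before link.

archive, lint, mirror, publish, sign

Directly stated before link: archive, mirror, publish, and sign.
Lint reaches link via lint → publish → link.
No chain forces test (or any of the others) ahead of link.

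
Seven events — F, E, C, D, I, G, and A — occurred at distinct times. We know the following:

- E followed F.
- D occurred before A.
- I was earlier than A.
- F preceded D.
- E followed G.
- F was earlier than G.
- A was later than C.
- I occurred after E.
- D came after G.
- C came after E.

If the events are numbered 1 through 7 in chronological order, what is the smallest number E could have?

F and G must both come before E — 2 forced predecessors.
Nothing else is forced ahead of E, so its earliest slot is position 2 + 1 = 3.

3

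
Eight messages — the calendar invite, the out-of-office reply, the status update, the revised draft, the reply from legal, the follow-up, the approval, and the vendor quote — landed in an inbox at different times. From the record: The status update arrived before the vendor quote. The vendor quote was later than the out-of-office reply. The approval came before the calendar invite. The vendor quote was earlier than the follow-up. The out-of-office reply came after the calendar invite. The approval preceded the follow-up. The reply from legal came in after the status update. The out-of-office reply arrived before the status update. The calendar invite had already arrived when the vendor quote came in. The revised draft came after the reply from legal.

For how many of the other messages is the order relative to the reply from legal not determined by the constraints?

2

Forced before the reply from legal: the approval, the calendar invite, the out-of-office reply, and the status update; forced after the reply from legal: the revised draft.
That leaves the follow-up and the vendor quote with no forced order relative to the reply from legal — 2.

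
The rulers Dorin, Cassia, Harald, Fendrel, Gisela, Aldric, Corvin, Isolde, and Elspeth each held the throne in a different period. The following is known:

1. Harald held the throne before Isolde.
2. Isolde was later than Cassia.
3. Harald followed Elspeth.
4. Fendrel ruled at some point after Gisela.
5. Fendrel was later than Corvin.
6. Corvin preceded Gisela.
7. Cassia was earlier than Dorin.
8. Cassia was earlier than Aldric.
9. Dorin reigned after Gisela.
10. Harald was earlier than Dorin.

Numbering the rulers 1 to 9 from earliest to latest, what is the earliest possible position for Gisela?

Corvin must come before Gisela — 1 forced predecessor.
Nothing else is forced ahead of Gisela, so their earliest slot is position 1 + 1 = 2.

2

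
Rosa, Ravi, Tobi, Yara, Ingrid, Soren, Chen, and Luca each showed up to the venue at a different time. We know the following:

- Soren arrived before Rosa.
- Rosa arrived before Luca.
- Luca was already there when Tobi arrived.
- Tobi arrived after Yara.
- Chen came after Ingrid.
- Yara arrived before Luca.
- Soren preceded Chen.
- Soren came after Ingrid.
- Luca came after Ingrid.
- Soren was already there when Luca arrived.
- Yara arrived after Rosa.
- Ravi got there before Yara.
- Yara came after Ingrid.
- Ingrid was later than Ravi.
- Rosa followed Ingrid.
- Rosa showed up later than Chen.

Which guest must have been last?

Tobi

Every other guest has a chain of constraints placing them before Tobi, so Tobi is last.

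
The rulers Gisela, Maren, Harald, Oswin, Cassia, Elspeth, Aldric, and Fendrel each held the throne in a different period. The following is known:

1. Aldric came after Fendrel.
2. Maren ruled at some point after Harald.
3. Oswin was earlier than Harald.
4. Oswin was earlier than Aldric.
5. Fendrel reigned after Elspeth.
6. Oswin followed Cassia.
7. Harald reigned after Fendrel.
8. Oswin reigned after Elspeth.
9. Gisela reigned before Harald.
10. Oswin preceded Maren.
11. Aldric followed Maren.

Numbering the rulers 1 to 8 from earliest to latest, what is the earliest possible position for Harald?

6

Cassia, Elspeth, Fendrel, Gisela, and Oswin must all come before Harald — 5 forced predecessors.
Nothing else is forced ahead of Harald, so their earliest slot is position 5 + 1 = 6.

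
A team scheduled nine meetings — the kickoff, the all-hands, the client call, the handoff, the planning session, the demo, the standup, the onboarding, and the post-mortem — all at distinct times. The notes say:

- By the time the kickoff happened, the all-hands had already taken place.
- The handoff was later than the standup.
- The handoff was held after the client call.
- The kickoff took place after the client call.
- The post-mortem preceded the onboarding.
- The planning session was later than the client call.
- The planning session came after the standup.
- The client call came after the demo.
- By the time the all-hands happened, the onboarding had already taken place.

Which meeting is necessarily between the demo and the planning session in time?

Tracing the constraints gives the demo → the client call → the planning session, so the client call sits after the demo and before the planning session.
No other meeting is forced both after the demo and before the planning session.

the client call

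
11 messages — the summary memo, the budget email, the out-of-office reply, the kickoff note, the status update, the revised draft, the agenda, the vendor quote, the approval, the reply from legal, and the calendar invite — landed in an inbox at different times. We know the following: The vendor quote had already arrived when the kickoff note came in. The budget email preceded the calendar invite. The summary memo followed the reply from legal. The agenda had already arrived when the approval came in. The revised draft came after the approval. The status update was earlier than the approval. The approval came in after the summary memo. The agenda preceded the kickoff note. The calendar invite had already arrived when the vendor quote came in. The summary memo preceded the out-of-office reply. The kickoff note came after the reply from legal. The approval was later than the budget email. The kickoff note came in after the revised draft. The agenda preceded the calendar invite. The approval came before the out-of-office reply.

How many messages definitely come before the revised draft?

6

Directly stated before the revised draft: the approval.
The agenda reaches the revised draft via the agenda → the approval → the revised draft.
The budget email reaches the revised draft via the budget email → the approval → the revised draft.
The reply from legal reaches the revised draft via the reply from legal → the summary memo → the approval → the revised draft.
Likewise the status update and the summary memo each reach the revised draft by chaining the stated constraints.
No chain forces the kickoff note (or any of the others) ahead of the revised draft.
That's the agenda, the approval, the budget email, the reply from legal, the status update, and the summary memo — 6 in all.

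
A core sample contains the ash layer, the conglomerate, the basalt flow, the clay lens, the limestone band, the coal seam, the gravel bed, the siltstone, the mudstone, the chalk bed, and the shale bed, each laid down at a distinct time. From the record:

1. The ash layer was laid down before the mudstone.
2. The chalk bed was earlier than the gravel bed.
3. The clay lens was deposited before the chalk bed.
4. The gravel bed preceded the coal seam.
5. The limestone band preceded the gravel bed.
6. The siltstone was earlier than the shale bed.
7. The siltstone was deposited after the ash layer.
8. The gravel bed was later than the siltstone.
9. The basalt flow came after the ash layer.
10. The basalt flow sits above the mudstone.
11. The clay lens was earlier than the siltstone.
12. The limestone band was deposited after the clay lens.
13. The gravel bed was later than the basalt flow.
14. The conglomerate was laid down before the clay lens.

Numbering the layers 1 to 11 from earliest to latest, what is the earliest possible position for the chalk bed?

The clay lens and the conglomerate must both come before the chalk bed — 2 forced predecessors.
Nothing else is forced ahead of the chalk bed, so its earliest slot is position 2 + 1 = 3.

3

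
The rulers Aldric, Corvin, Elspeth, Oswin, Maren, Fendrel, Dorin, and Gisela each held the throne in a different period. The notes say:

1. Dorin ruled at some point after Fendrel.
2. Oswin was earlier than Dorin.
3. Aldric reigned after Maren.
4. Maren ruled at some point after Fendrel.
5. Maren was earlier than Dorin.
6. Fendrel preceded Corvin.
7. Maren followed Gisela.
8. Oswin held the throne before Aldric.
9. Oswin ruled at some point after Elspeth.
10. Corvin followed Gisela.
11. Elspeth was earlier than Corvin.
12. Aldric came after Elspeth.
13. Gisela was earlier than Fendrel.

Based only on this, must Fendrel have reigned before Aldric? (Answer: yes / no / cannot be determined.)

Chain the constraints: Fendrel → Maren → Aldric. Each link is directly stated, so Fendrel comes before Aldric.

yes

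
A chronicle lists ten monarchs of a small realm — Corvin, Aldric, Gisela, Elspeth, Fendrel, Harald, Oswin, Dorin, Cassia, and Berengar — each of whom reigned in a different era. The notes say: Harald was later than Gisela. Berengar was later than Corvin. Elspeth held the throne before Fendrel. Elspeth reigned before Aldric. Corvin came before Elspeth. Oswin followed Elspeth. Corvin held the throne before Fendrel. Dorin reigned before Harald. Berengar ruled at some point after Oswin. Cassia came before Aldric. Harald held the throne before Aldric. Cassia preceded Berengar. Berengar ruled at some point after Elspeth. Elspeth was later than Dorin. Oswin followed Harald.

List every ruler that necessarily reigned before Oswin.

Corvin, Dorin, Elspeth, Gisela, Harald

Directly stated before Oswin: Elspeth and Harald.
Corvin reaches Oswin via Corvin → Elspeth → Oswin.
Dorin reaches Oswin via Dorin → Harald → Oswin.
Gisela reaches Oswin via Gisela → Harald → Oswin.
No chain forces Aldric (or any of the others) ahead of Oswin.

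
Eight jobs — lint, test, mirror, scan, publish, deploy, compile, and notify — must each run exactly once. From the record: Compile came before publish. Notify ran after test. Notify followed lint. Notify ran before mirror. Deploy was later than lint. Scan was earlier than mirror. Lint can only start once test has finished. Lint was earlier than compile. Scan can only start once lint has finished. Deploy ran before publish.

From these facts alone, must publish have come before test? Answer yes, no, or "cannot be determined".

Tracing the constraints gives test → lint → compile → publish, so test must come before publish.
That means publish cannot be before test.

no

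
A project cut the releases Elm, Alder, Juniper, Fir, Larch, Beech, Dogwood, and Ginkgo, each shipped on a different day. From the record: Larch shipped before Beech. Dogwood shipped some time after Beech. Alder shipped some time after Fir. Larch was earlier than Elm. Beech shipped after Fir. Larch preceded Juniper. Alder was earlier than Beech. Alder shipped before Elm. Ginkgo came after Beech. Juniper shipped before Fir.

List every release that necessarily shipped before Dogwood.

Alder, Beech, Fir, Juniper, Larch

Directly stated before Dogwood: Beech.
Alder reaches Dogwood via Alder → Beech → Dogwood.
Fir reaches Dogwood via Fir → Beech → Dogwood.
Juniper reaches Dogwood via Juniper → Fir → Beech → Dogwood.
Likewise Larch reaches Dogwood by chaining the stated constraints.
No chain forces Elm (or any of the others) ahead of Dogwood.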